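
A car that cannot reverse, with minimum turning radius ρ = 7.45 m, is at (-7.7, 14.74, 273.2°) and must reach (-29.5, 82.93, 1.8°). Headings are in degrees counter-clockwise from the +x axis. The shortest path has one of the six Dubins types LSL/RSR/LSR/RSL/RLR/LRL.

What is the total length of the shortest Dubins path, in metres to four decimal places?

98.0594 m

Let ψ = atan2(Δy, Δx) = atan2(68.19, -21.80) = 107.7288° be the start→goal bearing.
Normalize: d = |goal − start| / ρ = 71.589916/7.45 = 9.609385, α = (θ_start − ψ) mod 360° = 165.4712° = 2.888017 rad, β = (θ_goal − ψ) mod 360° = 254.0712° = 4.434379 rad.
Common terms: sin α = 0.250867, cos α = -0.968022, sin β = -0.961603, cos β = -0.274443, cos(α−β) = 0.024432, d² = 92.340275. Work in radians in the unit-radius frame; every candidate has L = ρ·(t + p + q).
LSL: p² = 2 + d² − 2cos(α−β) + 2d(sin α − sin β) = 117.593598; p = √p² = 10.844058; φ = atan2(cos β − cos α, d + sin α − sin β) = 0.064003 rad; t = (φ − α) mod 2π = 3.459171 rad, q = (β − φ) mod 2π = 4.370376 rad → L = 7.45·(3.459171 + 10.844058 + 4.370376) = 7.45·18.673605 = 139.118359 m
RSR: p² = 2 + d² − 2cos(α−β) + 2d(sin β − sin α) = 70.989223; p = √p² = 8.425510; φ = atan2(cos α − cos β, d − sin α + sin β) = -0.082412 rad; t = (α − φ) mod 2π = 2.970429 rad, q = (φ − β) mod 2π = 1.766394 rad → L = 7.45·(2.970429 + 8.425510 + 1.766394) = 7.45·13.162334 = 98.059387 m
LSR: p² = d² − 2 + 2cos(α−β) + 2d(sin α + sin β) = 76.729658; p = √p² = 8.759547; φ = atan2(−cos α − cos β, d + sin α + sin β) − atan2(−2, p) = 0.363202 rad; t = (φ − α) mod 2π = 3.758370 rad, q = (φ − β) mod 2π = 2.212008 rad → L = 7.45·(3.758370 + 8.759547 + 2.212008) = 7.45·14.729925 = 109.737939 m
RSL: p² = d² − 2 + 2cos(α−β) − 2d(sin α + sin β) = 104.048620; p = √p² = 10.200423; φ = atan2(cos α + cos β, d − sin α − sin β) − atan2(2, p) = -0.313430 rad; t = (α − φ) mod 2π = 3.201447 rad, q = (β − φ) mod 2π = 4.747809 rad → L = 7.45·(3.201447 + 10.200423 + 4.747809) = 7.45·18.149678 = 135.215102 m
RLR: c = (6 − d² + 2cos(α−β) + 2d(sin α − sin β))/8 = -7.873653, |c| > 1 → infeasible
LRL: c = (6 − d² + 2cos(α−β) − 2d(sin α − sin β))/8 = -13.699200, |c| > 1 → infeasible
Shortest: RSR with L = 98.059387 m ≈ 98.0594 m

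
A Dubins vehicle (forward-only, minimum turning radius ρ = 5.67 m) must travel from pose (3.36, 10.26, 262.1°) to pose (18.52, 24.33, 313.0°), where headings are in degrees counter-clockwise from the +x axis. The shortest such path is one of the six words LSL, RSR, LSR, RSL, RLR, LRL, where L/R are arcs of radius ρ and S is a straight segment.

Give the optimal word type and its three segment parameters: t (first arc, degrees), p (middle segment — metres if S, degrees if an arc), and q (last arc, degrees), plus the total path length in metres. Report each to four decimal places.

LSR: t = 229.6567°, p = 4.5984 m, q = 178.7567°, L = 45.0150 m

Let ψ = atan2(Δy, Δx) = atan2(14.07, 15.16) = 42.8644° be the start→goal bearing.
Normalize: d = |goal − start| / ρ = 20.683097/5.67 = 3.647813, α = (θ_start − ψ) mod 360° = 219.2356° = 3.826383 rad, β = (θ_goal − ψ) mod 360° = 270.1356° = 4.714756 rad.
Common terms: sin α = -0.632511, cos α = -0.774552, sin β = -0.999997, cos β = 0.002367, cos(α−β) = 0.630676, d² = 13.306536. Work in radians in the unit-radius frame; every candidate has L = ρ·(t + p + q).
LSL: p² = 2 + d² − 2cos(α−β) + 2d(sin α − sin β) = 16.726229; p = √p² = 4.089771; φ = atan2(cos β − cos α, d + sin α − sin β) = 0.191128 rad; t = (φ − α) mod 2π = 2.647930 rad, q = (β − φ) mod 2π = 4.523628 rad → L = 5.67·(2.647930 + 4.089771 + 4.523628) = 5.67·11.261329 = 63.851736 m
RSR: p² = 2 + d² − 2cos(α−β) + 2d(sin β − sin α) = 11.364140; p = √p² = 3.371074; φ = atan2(cos α − cos β, d − sin α + sin β) = -0.232557 rad; t = (α − φ) mod 2π = 4.058940 rad, q = (φ − β) mod 2π = 1.335873 rad → L = 5.67·(4.058940 + 3.371074 + 1.335873) = 5.67·8.765887 = 49.702578 m
LSR: p² = d² − 2 + 2cos(α−β) + 2d(sin α + sin β) = 0.657723; p = √p² = 0.811001; φ = atan2(−cos α − cos β, d + sin α + sin β) − atan2(−2, p) = 1.551463 rad; t = (φ − α) mod 2π = 4.008265 rad, q = (φ − β) mod 2π = 3.119893 rad → L = 5.67·(4.008265 + 0.811001 + 3.119893) = 5.67·7.939159 = 45.015031 m
RSL: p² = d² − 2 + 2cos(α−β) − 2d(sin α + sin β) = 24.478053; p = √p² = 4.947530; φ = atan2(cos α + cos β, d − sin α − sin β) − atan2(2, p) = -0.529367 rad; t = (α − φ) mod 2π = 4.355750 rad, q = (β − φ) mod 2π = 5.244123 rad → L = 5.67·(4.355750 + 4.947530 + 5.244123) = 5.67·14.547403 = 82.483773 m
RLR: c = (6 − d² + 2cos(α−β) + 2d(sin α − sin β))/8 = -0.420518; p = 2π − arccos c = 4.278373 rad; φ = atan2(cos α − cos β, d − sin α + sin β) = -0.232557 rad; t = (α − φ + p/2) mod 2π = 6.198126 rad, q = (α − β − t + p) mod 2π = 3.475060 rad → L = 5.67·(6.198126 + 4.278373 + 3.475060) = 5.67·13.951559 = 79.105341 m
LRL: c = (6 − d² + 2cos(α−β) − 2d(sin α − sin β))/8 = -1.090779, |c| > 1 → infeasible
Shortest: LSR with L = 45.015031 m ≈ 45.0150 m
Convert LSR to answer units (arcs ×180/π): t = 4.008265·180/π = 229.6567°, p = ρ·p = 5.67·0.811001 = 4.5984 m, q = 3.119893·180/π = 178.7567°, L = 45.0150 m.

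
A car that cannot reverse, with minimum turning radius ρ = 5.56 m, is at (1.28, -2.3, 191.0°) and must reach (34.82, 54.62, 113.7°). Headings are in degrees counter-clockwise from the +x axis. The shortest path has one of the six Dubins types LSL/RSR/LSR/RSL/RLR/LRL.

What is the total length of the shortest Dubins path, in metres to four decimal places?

Let ψ = atan2(Δy, Δx) = atan2(56.92, 33.54) = 59.4914° be the start→goal bearing.
Normalize: d = |goal − start| / ρ = 66.066769/5.56 = 11.882512, α = (θ_start − ψ) mod 360° = 131.5086° = 2.295259 rad, β = (θ_goal − ψ) mod 360° = 54.2086° = 0.946119 rad.
Common terms: sin α = 0.748856, cos α = -0.662733, sin β = 0.811152, cos β = 0.584835, cos(α−β) = 0.219846, d² = 141.194102. Work in radians in the unit-radius frame; every candidate has L = ρ·(t + p + q).
LSL: p² = 2 + d² − 2cos(α−β) + 2d(sin α − sin β) = 141.273940; p = √p² = 11.885871; φ = atan2(cos β − cos α, d + sin α − sin β) = 0.105156 rad; t = (φ − α) mod 2π = 4.093083 rad, q = (β − φ) mod 2π = 0.840963 rad → L = 5.56·(4.093083 + 11.885871 + 0.840963) = 5.56·16.819917 = 93.518740 m
RSR: p² = 2 + d² − 2cos(α−β) + 2d(sin β − sin α) = 144.234879; p = √p² = 12.009783; φ = atan2(cos α − cos β, d − sin α + sin β) = -0.104067 rad; t = (α − φ) mod 2π = 2.399326 rad, q = (φ − β) mod 2π = 5.232999 rad → L = 5.56·(2.399326 + 12.009783 + 5.232999) = 5.56·19.642107 = 109.210118 m
LSR: p² = d² − 2 + 2cos(α−β) + 2d(sin α + sin β) = 176.707419; p = √p² = 13.293134; φ = atan2(−cos α − cos β, d + sin α + sin β) − atan2(−2, p) = 0.155128 rad; t = (φ − α) mod 2π = 4.143055 rad, q = (φ − β) mod 2π = 5.492194 rad → L = 5.56·(4.143055 + 13.293134 + 5.492194) = 5.56·22.928384 = 127.481813 m
RSL: p² = d² − 2 + 2cos(α−β) − 2d(sin α + sin β) = 102.560170; p = √p² = 10.127200; φ = atan2(cos α + cos β, d − sin α − sin β) − atan2(2, p) = -0.202525 rad; t = (α − φ) mod 2π = 2.497784 rad, q = (β − φ) mod 2π = 1.148644 rad → L = 5.56·(2.497784 + 10.127200 + 1.148644) = 5.56·13.773628 = 76.581371 m
RLR: c = (6 − d² + 2cos(α−β) + 2d(sin α − sin β))/8 = -17.029360, |c| > 1 → infeasible
LRL: c = (6 − d² + 2cos(α−β) − 2d(sin α − sin β))/8 = -16.659243, |c| > 1 → infeasible
Shortest: RSL with L = 76.581371 m ≈ 76.5814 m

76.5814 m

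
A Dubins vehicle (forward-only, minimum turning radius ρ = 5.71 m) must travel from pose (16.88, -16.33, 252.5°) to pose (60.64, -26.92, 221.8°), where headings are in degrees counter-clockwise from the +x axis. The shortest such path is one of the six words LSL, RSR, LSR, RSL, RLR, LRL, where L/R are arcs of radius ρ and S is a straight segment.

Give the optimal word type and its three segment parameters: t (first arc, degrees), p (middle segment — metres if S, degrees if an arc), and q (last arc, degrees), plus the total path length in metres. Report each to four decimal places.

LSR: t = 119.0288°, p = 32.8895 m, q = 149.7288°, L = 59.6735 m

Let ψ = atan2(Δy, Δx) = atan2(-10.59, 43.76) = -13.6041° be the start→goal bearing.
Normalize: d = |goal − start| / ρ = 45.023168/5.71 = 7.884968, α = (θ_start − ψ) mod 360° = 266.1041° = 4.644393 rad, β = (θ_goal − ψ) mod 360° = 235.4041° = 4.108577 rad.
Common terms: sin α = -0.997689, cos α = -0.067943, sin β = -0.823177, cos β = -0.567784, cos(α−β) = 0.859852, d² = 62.172724. Work in radians in the unit-radius frame; every candidate has L = ρ·(t + p + q).
LSL: p² = 2 + d² − 2cos(α−β) + 2d(sin α − sin β) = 59.700978; p = √p² = 7.726641; φ = atan2(cos β − cos α, d + sin α − sin β) = -0.064736 rad; t = (φ − α) mod 2π = 1.574056 rad, q = (β − φ) mod 2π = 4.173313 rad → L = 5.71·(1.574056 + 7.726641 + 4.173313) = 5.71·13.474010 = 76.936597 m
RSR: p² = 2 + d² − 2cos(α−β) + 2d(sin β − sin α) = 65.205060; p = √p² = 8.074965; φ = atan2(cos α − cos β, d − sin α + sin β) = 0.061940 rad; t = (α − φ) mod 2π = 4.582454 rad, q = (φ − β) mod 2π = 2.236548 rad → L = 5.71·(4.582454 + 8.074965 + 2.236548) = 5.71·14.893966 = 85.044548 m
LSR: p² = d² − 2 + 2cos(α−β) + 2d(sin α + sin β) = 33.177479; p = √p² = 5.759989; φ = atan2(−cos α − cos β, d + sin α + sin β) − atan2(−2, p) = 0.438652 rad; t = (φ − α) mod 2π = 2.077444 rad, q = (φ − β) mod 2π = 2.613260 rad → L = 5.71·(2.077444 + 5.759989 + 2.613260) = 5.71·10.450693 = 59.673457 m
RSL: p² = d² − 2 + 2cos(α−β) − 2d(sin α + sin β) = 90.607377; p = √p² = 9.518791; φ = atan2(cos α + cos β, d − sin α − sin β) − atan2(2, p) = -0.272504 rad; t = (α − φ) mod 2π = 4.916898 rad, q = (β − φ) mod 2π = 4.381082 rad → L = 5.71·(4.916898 + 9.518791 + 4.381082) = 5.71·18.816770 = 107.443756 m
RLR: c = (6 − d² + 2cos(α−β) + 2d(sin α − sin β))/8 = -7.150632, |c| > 1 → infeasible
LRL: c = (6 − d² + 2cos(α−β) − 2d(sin α − sin β))/8 = -6.462622, |c| > 1 → infeasible
Shortest: LSR with L = 59.673457 m ≈ 59.6735 m
Convert LSR to answer units (arcs ×180/π): t = 2.077444·180/π = 119.0288°, p = ρ·p = 5.71·5.759989 = 32.8895 m, q = 2.613260·180/π = 149.7288°, L = 59.6735 m.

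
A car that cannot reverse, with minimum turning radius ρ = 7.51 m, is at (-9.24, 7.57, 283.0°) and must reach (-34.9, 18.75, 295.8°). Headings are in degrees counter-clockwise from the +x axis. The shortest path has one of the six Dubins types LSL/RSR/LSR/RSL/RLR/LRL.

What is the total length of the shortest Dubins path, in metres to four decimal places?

68.7999 m

Let ψ = atan2(Δy, Δx) = atan2(11.18, -25.66) = 156.4574° be the start→goal bearing.
Normalize: d = |goal − start| / ρ = 27.989784/7.51 = 3.727002, α = (θ_start − ψ) mod 360° = 126.5426° = 2.208586 rad, β = (θ_goal − ψ) mod 360° = 139.3426° = 2.431988 rad.
Common terms: sin α = 0.803414, cos α = -0.595421, sin β = 0.651534, cos β = -0.758619, cos(α−β) = 0.975149, d² = 13.890543. Work in radians in the unit-radius frame; every candidate has L = ρ·(t + p + q).
LSL: p² = 2 + d² − 2cos(α−β) + 2d(sin α − sin β) = 15.072358; p = √p² = 3.882313; φ = atan2(cos β − cos α, d + sin α − sin β) = -0.042049 rad; t = (φ − α) mod 2π = 4.032551 rad, q = (β − φ) mod 2π = 2.474037 rad → L = 7.51·(4.032551 + 3.882313 + 2.474037) = 7.51·10.388901 = 78.020646 m
RSR: p² = 2 + d² − 2cos(α−β) + 2d(sin β − sin α) = 12.808130; p = √p² = 3.578845; φ = atan2(cos α − cos β, d − sin α + sin β) = 0.045617 rad; t = (α − φ) mod 2π = 2.162969 rad, q = (φ − β) mod 2π = 3.896814 rad → L = 7.51·(2.162969 + 3.578845 + 3.896814) = 7.51·9.638628 = 72.386096 m
LSR: p² = d² − 2 + 2cos(α−β) + 2d(sin α + sin β) = 24.686029; p = √p² = 4.968504; φ = atan2(−cos α − cos β, d + sin α + sin β) − atan2(−2, p) = 0.638275 rad; t = (φ − α) mod 2π = 4.712875 rad, q = (φ − β) mod 2π = 4.489473 rad → L = 7.51·(4.712875 + 4.968504 + 4.489473) = 7.51·14.170851 = 106.423092 m
RSL: p² = d² − 2 + 2cos(α−β) − 2d(sin α + sin β) = 2.995654; p = √p² = 1.730796; φ = atan2(cos α + cos β, d − sin α − sin β) − atan2(2, p) = -1.394870 rad; t = (α − φ) mod 2π = 3.603456 rad, q = (β − φ) mod 2π = 3.826858 rad → L = 7.51·(3.603456 + 1.730796 + 3.826858) = 7.51·9.161109 = 68.799932 m
RLR: c = (6 − d² + 2cos(α−β) + 2d(sin α − sin β))/8 = -0.601016; p = 2π − arccos c = 4.067617 rad; φ = atan2(cos α − cos β, d − sin α + sin β) = 0.045617 rad; t = (α − φ + p/2) mod 2π = 4.196777 rad, q = (α − β − t + p) mod 2π = 5.930623 rad → L = 7.51·(4.196777 + 4.067617 + 5.930623) = 7.51·14.195017 = 106.604577 m
LRL: c = (6 − d² + 2cos(α−β) − 2d(sin α − sin β))/8 = -0.884045; p = 2π − arccos c = 3.627943 rad; φ = atan2(cos β − cos α, d + sin α − sin β) = -0.042049 rad; t = (φ − α + p/2) mod 2π = 5.846522 rad, q = (β − α − t + p) mod 2π = 4.288008 rad → L = 7.51·(5.846522 + 3.627943 + 4.288008) = 7.51·13.762473 = 103.356172 m
Shortest: RSL with L = 68.799932 m ≈ 68.7999 m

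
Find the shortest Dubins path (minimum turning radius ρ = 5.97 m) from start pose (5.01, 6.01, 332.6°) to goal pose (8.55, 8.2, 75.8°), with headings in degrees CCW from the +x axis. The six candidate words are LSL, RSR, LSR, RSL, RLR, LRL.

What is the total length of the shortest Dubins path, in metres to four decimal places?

Let ψ = atan2(Δy, Δx) = atan2(2.19, 3.54) = 31.7428° be the start→goal bearing.
Normalize: d = |goal − start| / ρ = 4.162655/5.97 = 0.697262, α = (θ_start − ψ) mod 360° = 300.8572° = 5.250949 rad, β = (θ_goal − ψ) mod 360° = 44.0572° = 0.768944 rad.
Common terms: sin α = -0.858448, cos α = 0.512901, sin β = 0.695377, cos β = 0.718645, cos(α−β) = -0.228351, d² = 0.486175. Work in radians in the unit-radius frame; every candidate has L = ρ·(t + p + q).
LSL: p² = 2 + d² − 2cos(α−β) + 2d(sin α − sin β) = 0.776030; p = √p² = 0.880926; φ = atan2(cos β − cos α, d + sin α − sin β) = 2.905860 rad; t = (φ − α) mod 2π = 3.938096 rad, q = (β − φ) mod 2π = 4.146269 rad → L = 5.97·(3.938096 + 0.880926 + 4.146269) = 5.97·8.965291 = 53.522786 m
RSR: p² = 2 + d² − 2cos(α−β) + 2d(sin β − sin α) = 5.109723; p = √p² = 2.260470; φ = atan2(cos α − cos β, d − sin α + sin β) = -0.091145 rad; t = (α − φ) mod 2π = 5.342094 rad, q = (φ − β) mod 2π = 5.423097 rad → L = 5.97·(5.342094 + 2.260470 + 5.423097) = 5.97·13.025660 = 77.763193 m
LSR: p² = d² − 2 + 2cos(α−β) + 2d(sin α + sin β) = -2.197934 < 0 → infeasible
RSL: p² = d² − 2 + 2cos(α−β) − 2d(sin α + sin β) = -1.743120 < 0 → infeasible
RLR: c = (6 − d² + 2cos(α−β) + 2d(sin α − sin β))/8 = 0.361285; p = 2π − arccos c = 5.082034 rad; φ = atan2(cos α − cos β, d − sin α + sin β) = -0.091145 rad; t = (α − φ + p/2) mod 2π = 1.599926 rad, q = (α − β − t + p) mod 2π = 1.680929 rad → L = 5.97·(1.599926 + 5.082034 + 1.680929) = 5.97·8.362889 = 49.926445 m
LRL: c = (6 − d² + 2cos(α−β) − 2d(sin α − sin β))/8 = 0.902996; p = 2π − arccos c = 5.839082 rad; φ = atan2(cos β − cos α, d + sin α − sin β) = 2.905860 rad; t = (φ − α + p/2) mod 2π = 0.574452 rad, q = (β − α − t + p) mod 2π = 0.782625 rad → L = 5.97·(0.574452 + 5.839082 + 0.782625) = 5.97·7.196158 = 42.961065 m
Shortest: LRL with L = 42.961065 m ≈ 42.9611 m

42.9611 m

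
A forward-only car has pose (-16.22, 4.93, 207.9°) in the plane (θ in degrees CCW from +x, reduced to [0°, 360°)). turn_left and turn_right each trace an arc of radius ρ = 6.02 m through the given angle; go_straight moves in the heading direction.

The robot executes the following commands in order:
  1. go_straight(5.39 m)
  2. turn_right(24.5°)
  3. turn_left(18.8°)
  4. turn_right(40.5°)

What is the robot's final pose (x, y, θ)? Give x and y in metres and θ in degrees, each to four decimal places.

set_pose: (x, y, θ) = (-16.2200, 4.9300, 207.9000°), ρ = 6.02
go_straight(5.39): x += 5.39·cos θ, y += 5.39·sin θ → (-20.9835, 2.4079, 207.9000°)
turn_right(24.5°): centre at ρ to the right, rotate −24.5° → (-23.4434, 1.7187, 183.4000°)
turn_left(18.8°): centre at ρ to the left, rotate +18.8° → (-25.3610, 1.2831, 202.2000°)
turn_right(40.5°): centre at ρ to the right, rotate −40.5° → (-29.5258, 1.1413, 161.7000°)

(-29.5258, 1.1413, 161.7000°)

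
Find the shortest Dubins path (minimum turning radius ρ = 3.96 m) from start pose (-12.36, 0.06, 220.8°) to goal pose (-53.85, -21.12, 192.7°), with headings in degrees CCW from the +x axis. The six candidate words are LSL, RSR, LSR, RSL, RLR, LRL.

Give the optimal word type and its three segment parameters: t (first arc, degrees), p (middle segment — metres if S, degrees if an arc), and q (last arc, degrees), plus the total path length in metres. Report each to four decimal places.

Let ψ = atan2(Δy, Δx) = atan2(-21.18, -41.49) = -152.9564° be the start→goal bearing.
Normalize: d = |goal − start| / ρ = 46.583393/3.96 = 11.763483, α = (θ_start − ψ) mod 360° = 13.7564° = 0.240094 rad, β = (θ_goal − ψ) mod 360° = 345.6564° = 6.032842 rad.
Common terms: sin α = 0.237794, cos α = 0.971316, sin β = -0.247736, cos β = 0.968827, cos(α−β) = 0.882127, d² = 138.379534. Work in radians in the unit-radius frame; every candidate has L = ρ·(t + p + q).
LSL: p² = 2 + d² − 2cos(α−β) + 2d(sin α − sin β) = 150.038345; p = √p² = 12.249014; φ = atan2(cos β − cos α, d + sin α − sin β) = -0.000203 rad; t = (φ − α) mod 2π = 6.042888 rad, q = (β − φ) mod 2π = 6.033045 rad → L = 3.96·(6.042888 + 12.249014 + 6.033045) = 3.96·24.324947 = 96.326791 m
RSR: p² = 2 + d² − 2cos(α−β) + 2d(sin β − sin α) = 127.192215; p = √p² = 11.277953; φ = atan2(cos α − cos β, d − sin α + sin β) = 0.000221 rad; t = (α − φ) mod 2π = 0.239874 rad, q = (φ − β) mod 2π = 0.250564 rad → L = 3.96·(0.239874 + 11.277953 + 0.250564) = 3.96·11.768390 = 46.602825 m
LSR: p² = d² − 2 + 2cos(α−β) + 2d(sin α + sin β) = 137.909880; p = √p² = 11.743504; φ = atan2(−cos α − cos β, d + sin α + sin β) − atan2(−2, p) = 0.005095 rad; t = (φ − α) mod 2π = 6.048186 rad, q = (φ − β) mod 2π = 0.255438 rad → L = 3.96·(6.048186 + 11.743504 + 0.255438) = 3.96·18.047127 = 71.466625 m
RSL: p² = d² − 2 + 2cos(α−β) − 2d(sin α + sin β) = 138.377695; p = √p² = 11.763405; φ = atan2(cos α + cos β, d − sin α − sin β) − atan2(2, p) = -0.005086 rad; t = (α − φ) mod 2π = 0.245181 rad, q = (β − φ) mod 2π = 6.037928 rad → L = 3.96·(0.245181 + 11.763405 + 6.037928) = 3.96·18.046514 = 71.464195 m
RLR: c = (6 − d² + 2cos(α−β) + 2d(sin α − sin β))/8 = -14.899027, |c| > 1 → infeasible
LRL: c = (6 − d² + 2cos(α−β) − 2d(sin α − sin β))/8 = -17.754793, |c| > 1 → infeasible
Shortest: RSR with L = 46.602825 m ≈ 46.6028 m
Convert RSR to answer units (arcs ×180/π): t = 0.239874·180/π = 13.7438°, p = ρ·p = 3.96·11.277953 = 44.6607 m, q = 0.250564·180/π = 14.3562°, L = 46.6028 m.

RSR: t = 13.7438°, p = 44.6607 m, q = 14.3562°, L = 46.6028 m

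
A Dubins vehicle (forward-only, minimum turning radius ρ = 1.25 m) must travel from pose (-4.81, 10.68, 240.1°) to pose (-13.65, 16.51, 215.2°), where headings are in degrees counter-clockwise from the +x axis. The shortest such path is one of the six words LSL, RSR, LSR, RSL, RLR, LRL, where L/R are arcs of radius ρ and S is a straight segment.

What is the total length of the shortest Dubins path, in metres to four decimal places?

11.9921 m

Let ψ = atan2(Δy, Δx) = atan2(5.83, -8.84) = 146.5951° be the start→goal bearing.
Normalize: d = |goal − start| / ρ = 10.589358/1.25 = 8.471486, α = (θ_start − ψ) mod 360° = 93.5049° = 1.631969 rad, β = (θ_goal − ψ) mod 360° = 68.6049° = 1.197382 rad.
Common terms: sin α = 0.998130, cos α = -0.061135, sin β = 0.931087, cos β = 0.364796, cos(α−β) = 0.907044, d² = 71.766080. Work in radians in the unit-radius frame; every candidate has L = ρ·(t + p + q).
LSL: p² = 2 + d² − 2cos(α−β) + 2d(sin α − sin β) = 73.087887; p = √p² = 8.549145; φ = atan2(cos β − cos α, d + sin α − sin β) = 0.049842 rad; t = (φ − α) mod 2π = 4.701058 rad, q = (β − φ) mod 2π = 1.147540 rad → L = 1.25·(4.701058 + 8.549145 + 1.147540) = 1.25·14.397744 = 17.997180 m
RSR: p² = 2 + d² − 2cos(α−β) + 2d(sin β − sin α) = 70.816097; p = √p² = 8.415230; φ = atan2(cos α − cos β, d − sin α + sin β) = -0.050636 rad; t = (α − φ) mod 2π = 1.682605 rad, q = (φ − β) mod 2π = 5.035167 rad → L = 1.25·(1.682605 + 8.415230 + 5.035167) = 1.25·15.133002 = 18.916253 m
LSR: p² = d² − 2 + 2cos(α−β) + 2d(sin α + sin β) = 104.266836; p = √p² = 10.211113; φ = atan2(−cos α − cos β, d + sin α + sin β) − atan2(−2, p) = 0.164228 rad; t = (φ − α) mod 2π = 4.815445 rad, q = (φ − β) mod 2π = 5.250032 rad → L = 1.25·(4.815445 + 10.211113 + 5.250032) = 1.25·20.276590 = 25.345737 m
RSL: p² = d² − 2 + 2cos(α−β) − 2d(sin α + sin β) = 38.893500; p = √p² = 6.236465; φ = atan2(cos α + cos β, d − sin α − sin β) − atan2(2, p) = -0.263951 rad; t = (α − φ) mod 2π = 1.895920 rad, q = (β − φ) mod 2π = 1.461333 rad → L = 1.25·(1.895920 + 6.236465 + 1.461333) = 1.25·9.593718 = 11.992148 m
RLR: c = (6 − d² + 2cos(α−β) + 2d(sin α − sin β))/8 = -7.852012, |c| > 1 → infeasible
LRL: c = (6 − d² + 2cos(α−β) − 2d(sin α − sin β))/8 = -8.135986, |c| > 1 → infeasible
Shortest: RSL with L = 11.992148 m ≈ 11.9921 m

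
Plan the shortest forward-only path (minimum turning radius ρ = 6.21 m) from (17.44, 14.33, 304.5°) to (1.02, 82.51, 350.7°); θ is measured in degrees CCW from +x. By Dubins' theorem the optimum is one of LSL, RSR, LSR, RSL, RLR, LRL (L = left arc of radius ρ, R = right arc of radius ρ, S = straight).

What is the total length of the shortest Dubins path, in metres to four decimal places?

95.0564 m

Let ψ = atan2(Δy, Δx) = atan2(68.18, -16.42) = 103.5409° be the start→goal bearing.
Normalize: d = |goal − start| / ρ = 70.129372/6.21 = 11.292975, α = (θ_start − ψ) mod 360° = 200.9591° = 3.507399 rad, β = (θ_goal − ψ) mod 360° = 247.1591° = 4.313741 rad.
Common terms: sin α = -0.357702, cos α = -0.933836, sin β = -0.921587, cos β = -0.388173, cos(α−β) = 0.692143, d² = 127.531274. Work in radians in the unit-radius frame; every candidate has L = ρ·(t + p + q).
LSL: p² = 2 + d² − 2cos(α−β) + 2d(sin α − sin β) = 140.882853; p = √p² = 11.869408; φ = atan2(cos β − cos α, d + sin α − sin β) = 0.045988 rad; t = (φ − α) mod 2π = 2.821775 rad, q = (β − φ) mod 2π = 4.267752 rad → L = 6.21·(2.821775 + 11.869408 + 4.267752) = 6.21·18.958936 = 117.734991 m
RSR: p² = 2 + d² − 2cos(α−β) + 2d(sin β − sin α) = 115.411122; p = √p² = 10.742957; φ = atan2(cos α − cos β, d − sin α + sin β) = -0.050814 rad; t = (α − φ) mod 2π = 3.558213 rad, q = (φ − β) mod 2π = 1.918630 rad → L = 6.21·(3.558213 + 10.742957 + 1.918630) = 6.21·16.219800 = 100.724958 m
LSR: p² = d² − 2 + 2cos(α−β) + 2d(sin α + sin β) = 98.021611; p = √p² = 9.900586; φ = atan2(−cos α − cos β, d + sin α + sin β) − atan2(−2, p) = 0.330587 rad; t = (φ − α) mod 2π = 3.106374 rad, q = (φ − β) mod 2π = 2.300031 rad → L = 6.21·(3.106374 + 9.900586 + 2.300031) = 6.21·15.306991 = 95.056416 m
RSL: p² = d² − 2 + 2cos(α−β) − 2d(sin α + sin β) = 155.809510; p = √p² = 12.482368; φ = atan2(cos α + cos β, d − sin α − sin β) − atan2(2, p) = -0.263643 rad; t = (α − φ) mod 2π = 3.771042 rad, q = (β − φ) mod 2π = 4.577384 rad → L = 6.21·(3.771042 + 12.482368 + 4.577384) = 6.21·20.830794 = 129.359232 m
RLR: c = (6 − d² + 2cos(α−β) + 2d(sin α − sin β))/8 = -13.426390, |c| > 1 → infeasible
LRL: c = (6 − d² + 2cos(α−β) − 2d(sin α − sin β))/8 = -16.610357, |c| > 1 → infeasible
Shortest: LSR with L = 95.056416 m ≈ 95.0564 m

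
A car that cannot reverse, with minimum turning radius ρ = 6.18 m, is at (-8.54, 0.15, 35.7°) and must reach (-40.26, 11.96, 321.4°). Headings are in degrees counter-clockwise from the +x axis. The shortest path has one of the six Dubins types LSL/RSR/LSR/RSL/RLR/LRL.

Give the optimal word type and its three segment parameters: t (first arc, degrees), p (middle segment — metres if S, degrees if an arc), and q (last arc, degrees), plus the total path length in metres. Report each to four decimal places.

LSL: t = 118.7028°, p = 26.8981 m, q = 166.9972°, L = 57.7141 m

Let ψ = atan2(Δy, Δx) = atan2(11.81, -31.72) = 159.5787° be the start→goal bearing.
Normalize: d = |goal − start| / ρ = 33.847223/6.18 = 5.476897, α = (θ_start − ψ) mod 360° = 236.1213° = 4.121094 rad, β = (θ_goal − ψ) mod 360° = 161.8213° = 2.824315 rad.
Common terms: sin α = -0.830220, cos α = -0.557436, sin β = 0.311981, cos β = -0.950088, cos(α−β) = 0.270600, d² = 29.996400. Work in radians in the unit-radius frame; every candidate has L = ρ·(t + p + q).
LSL: p² = 2 + d² − 2cos(α−β) + 2d(sin α − sin β) = 18.943763; p = √p² = 4.352443; φ = atan2(cos β − cos α, d + sin α − sin β) = -0.090337 rad; t = (φ − α) mod 2π = 2.071754 rad, q = (β − φ) mod 2π = 2.914652 rad → L = 6.18·(2.071754 + 4.352443 + 2.914652) = 6.18·9.338849 = 57.714087 m
RSR: p² = 2 + d² − 2cos(α−β) + 2d(sin β − sin α) = 43.966635; p = √p² = 6.630734; φ = atan2(cos α − cos β, d − sin α + sin β) = 0.059252 rad; t = (α − φ) mod 2π = 4.061843 rad, q = (φ − β) mod 2π = 3.518122 rad → L = 6.18·(4.061843 + 6.630734 + 3.518122) = 6.18·14.210699 = 87.822120 m
LSR: p² = d² − 2 + 2cos(α−β) + 2d(sin α + sin β) = 22.860924; p = √p² = 4.781310; φ = atan2(−cos α − cos β, d + sin α + sin β) − atan2(−2, p) = 0.691318 rad; t = (φ − α) mod 2π = 2.853408 rad, q = (φ − β) mod 2π = 4.150188 rad → L = 6.18·(2.853408 + 4.781310 + 4.150188) = 6.18·11.784906 = 72.830722 m
RSL: p² = d² − 2 + 2cos(α−β) − 2d(sin α + sin β) = 34.214277; p = √p² = 5.849297; φ = atan2(cos α + cos β, d − sin α − sin β) − atan2(2, p) = -0.575810 rad; t = (α − φ) mod 2π = 4.696905 rad, q = (β − φ) mod 2π = 3.400125 rad → L = 6.18·(4.696905 + 5.849297 + 3.400125) = 6.18·13.946327 = 86.188300 m
RLR: c = (6 − d² + 2cos(α−β) + 2d(sin α − sin β))/8 = -4.495829, |c| > 1 → infeasible
LRL: c = (6 − d² + 2cos(α−β) − 2d(sin α − sin β))/8 = -1.367970, |c| > 1 → infeasible
Shortest: LSL with L = 57.714087 m ≈ 57.7141 m
Convert LSL to answer units (arcs ×180/π): t = 2.071754·180/π = 118.7028°, p = ρ·p = 6.18·4.352443 = 26.8981 m, q = 2.914652·180/π = 166.9972°, L = 57.7141 m.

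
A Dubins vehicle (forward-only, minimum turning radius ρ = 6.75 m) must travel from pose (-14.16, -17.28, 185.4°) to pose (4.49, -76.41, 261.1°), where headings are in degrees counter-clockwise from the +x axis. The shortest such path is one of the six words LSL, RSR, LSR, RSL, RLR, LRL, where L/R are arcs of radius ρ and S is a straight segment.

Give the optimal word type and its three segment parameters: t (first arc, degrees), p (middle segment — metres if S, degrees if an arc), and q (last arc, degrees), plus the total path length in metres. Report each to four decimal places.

LSR: t = 111.9264°, p = 50.8420 m, q = 36.2264°, L = 68.2959 m

Let ψ = atan2(Δy, Δx) = atan2(-59.13, 18.65) = -72.4944° be the start→goal bearing.
Normalize: d = |goal − start| / ρ = 62.001447/6.75 = 9.185400, α = (θ_start − ψ) mod 360° = 257.8944° = 4.501106 rad, β = (θ_goal − ψ) mod 360° = 333.5944° = 5.822320 rad.
Common terms: sin α = -0.977763, cos α = -0.209715, sin β = -0.444723, cos β = 0.895668, cos(α−β) = 0.246999, d² = 84.371564. Work in radians in the unit-radius frame; every candidate has L = ρ·(t + p + q).
LSL: p² = 2 + d² − 2cos(α−β) + 2d(sin α − sin β) = 76.085204; p = √p² = 8.722683; φ = atan2(cos β − cos α, d + sin α − sin β) = 0.127067 rad; t = (φ − α) mod 2π = 1.909146 rad, q = (β − φ) mod 2π = 5.695253 rad → L = 6.75·(1.909146 + 8.722683 + 5.695253) = 6.75·16.327083 = 110.207809 m
RSR: p² = 2 + d² − 2cos(α−β) + 2d(sin β − sin α) = 95.669928; p = √p² = 9.781101; φ = atan2(cos α − cos β, d − sin α + sin β) = -0.113254 rad; t = (α − φ) mod 2π = 4.614360 rad, q = (φ − β) mod 2π = 0.347611 rad → L = 6.75·(4.614360 + 9.781101 + 0.347611) = 6.75·14.743072 = 99.515734 m
LSR: p² = d² − 2 + 2cos(α−β) + 2d(sin α + sin β) = 56.733362; p = √p² = 7.532155; φ = atan2(−cos α − cos β, d + sin α + sin β) − atan2(−2, p) = 0.171405 rad; t = (φ − α) mod 2π = 1.953485 rad, q = (φ − β) mod 2π = 0.632270 rad → L = 6.75·(1.953485 + 7.532155 + 0.632270) = 6.75·10.117910 = 68.295894 m
RSL: p² = d² − 2 + 2cos(α−β) − 2d(sin α + sin β) = 108.997763; p = √p² = 10.440199; φ = atan2(cos α + cos β, d − sin α − sin β) − atan2(2, p) = -0.124700 rad; t = (α − φ) mod 2π = 4.625806 rad, q = (β − φ) mod 2π = 5.947020 rad → L = 6.75·(4.625806 + 10.440199 + 5.947020) = 6.75·21.013025 = 141.837916 m
RLR: c = (6 − d² + 2cos(α−β) + 2d(sin α − sin β))/8 = -10.958741, |c| > 1 → infeasible
LRL: c = (6 − d² + 2cos(α−β) − 2d(sin α − sin β))/8 = -8.510651, |c| > 1 → infeasible
Shortest: LSR with L = 68.295894 m ≈ 68.2959 m
Convert LSR to answer units (arcs ×180/π): t = 1.953485·180/π = 111.9264°, p = ρ·p = 6.75·7.532155 = 50.8420 m, q = 0.632270·180/π = 36.2264°, L = 68.2959 m.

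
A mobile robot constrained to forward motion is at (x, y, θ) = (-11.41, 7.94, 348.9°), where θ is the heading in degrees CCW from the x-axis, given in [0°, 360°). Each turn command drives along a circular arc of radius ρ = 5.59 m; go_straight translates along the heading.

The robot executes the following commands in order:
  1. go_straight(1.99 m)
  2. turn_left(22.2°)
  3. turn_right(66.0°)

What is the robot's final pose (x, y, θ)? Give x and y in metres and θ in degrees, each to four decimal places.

set_pose: (x, y, θ) = (-11.4100, 7.9400, 348.9000°), ρ = 5.59
go_straight(1.99): x += 1.99·cos θ, y += 1.99·sin θ → (-9.4572, 7.5569, 348.9000°)
turn_left(22.2°): centre at ρ to the left, rotate +22.2° → (-7.3048, 7.5569, 371.1000° ≡ 11.1000°)
turn_right(66.0°): centre at ρ to the right, rotate −66.0° → (-1.6552, 5.2857, -54.9000° ≡ 305.1000°)

(-1.6552, 5.2857, 305.1000°)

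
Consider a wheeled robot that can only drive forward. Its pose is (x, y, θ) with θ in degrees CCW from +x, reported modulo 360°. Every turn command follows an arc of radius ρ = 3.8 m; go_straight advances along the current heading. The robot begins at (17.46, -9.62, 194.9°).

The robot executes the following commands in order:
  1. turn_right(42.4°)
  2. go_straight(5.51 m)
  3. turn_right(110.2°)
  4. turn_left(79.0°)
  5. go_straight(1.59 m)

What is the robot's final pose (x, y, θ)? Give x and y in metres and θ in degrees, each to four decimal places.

set_pose: (x, y, θ) = (17.4600, -9.6200, 194.9000°), ρ = 3.8
turn_right(42.4°): centre at ρ to the right, rotate −42.4° → (14.7283, -9.3184, 152.5000°)
go_straight(5.51): x += 5.51·cos θ, y += 5.51·sin θ → (9.8408, -6.7742, 152.5000°)
turn_right(110.2°): centre at ρ to the right, rotate −110.2° → (9.0380, -0.5929, 42.3000°)
turn_left(79.0°): centre at ρ to the left, rotate +79.0° → (9.7275, 4.1918, 121.3000°)
go_straight(1.59): x += 1.59·cos θ, y += 1.59·sin θ → (8.9015, 5.5504, 121.3000°)

(8.9015, 5.5504, 121.3000°)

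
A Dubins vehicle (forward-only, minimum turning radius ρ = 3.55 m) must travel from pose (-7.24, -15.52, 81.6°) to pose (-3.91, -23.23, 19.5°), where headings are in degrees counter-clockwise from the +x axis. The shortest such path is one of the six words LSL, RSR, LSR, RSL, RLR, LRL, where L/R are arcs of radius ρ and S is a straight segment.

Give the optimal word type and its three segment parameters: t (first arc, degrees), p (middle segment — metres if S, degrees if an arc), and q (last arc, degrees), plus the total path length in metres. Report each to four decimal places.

Let ψ = atan2(Δy, Δx) = atan2(-7.71, 3.33) = -66.6402° be the start→goal bearing.
Normalize: d = |goal − start| / ρ = 8.398393/3.55 = 2.365744, α = (θ_start − ψ) mod 360° = 148.2402° = 2.587279 rad, β = (θ_goal − ψ) mod 360° = 86.1402° = 1.503429 rad.
Common terms: sin α = 0.526360, cos α = -0.850262, sin β = 0.997732, cos β = 0.067316, cos(α−β) = 0.467930, d² = 5.596747. Work in radians in the unit-radius frame; every candidate has L = ρ·(t + p + q).
LSL: p² = 2 + d² − 2cos(α−β) + 2d(sin α − sin β) = 4.430597; p = √p² = 2.104898; φ = atan2(cos β − cos α, d + sin α − sin β) = 0.451066 rad; t = (φ − α) mod 2π = 4.146972 rad, q = (β − φ) mod 2π = 1.052364 rad → L = 3.55·(4.146972 + 2.104898 + 1.052364) = 3.55·7.304234 = 25.930031 m
RSR: p² = 2 + d² − 2cos(α−β) + 2d(sin β − sin α) = 8.891178; p = √p² = 2.981808; φ = atan2(cos α − cos β, d − sin α + sin β) = -0.312801 rad; t = (α − φ) mod 2π = 2.900080 rad, q = (φ − β) mod 2π = 4.466954 rad → L = 3.55·(2.900080 + 2.981808 + 4.466954) = 3.55·10.348843 = 36.738391 m
LSR: p² = d² − 2 + 2cos(α−β) + 2d(sin α + sin β) = 11.743829; p = √p² = 3.426927; φ = atan2(−cos α − cos β, d + sin α + sin β) − atan2(−2, p) = 0.726909 rad; t = (φ − α) mod 2π = 4.422816 rad, q = (φ − β) mod 2π = 5.506665 rad → L = 3.55·(4.422816 + 3.426927 + 5.506665) = 3.55·13.356408 = 47.415247 m
RSL: p² = d² − 2 + 2cos(α−β) − 2d(sin α + sin β) = -2.678616 < 0 → infeasible
RLR: c = (6 − d² + 2cos(α−β) + 2d(sin α − sin β))/8 = -0.111397; p = 2π − arccos c = 4.600760 rad; φ = atan2(cos α − cos β, d − sin α + sin β) = -0.312801 rad; t = (α − φ + p/2) mod 2π = 5.200460 rad, q = (α − β − t + p) mod 2π = 0.484149 rad → L = 3.55·(5.200460 + 4.600760 + 0.484149) = 3.55·10.285370 = 36.513062 m
LRL: c = (6 − d² + 2cos(α−β) − 2d(sin α − sin β))/8 = 0.446175; p = 2π − arccos c = 5.174876 rad; φ = atan2(cos β − cos α, d + sin α − sin β) = 0.451066 rad; t = (φ − α + p/2) mod 2π = 0.451225 rad, q = (β − α − t + p) mod 2π = 3.639802 rad → L = 3.55·(0.451225 + 5.174876 + 3.639802) = 3.55·9.265903 = 32.893956 m
Shortest: LSL with L = 25.930031 m ≈ 25.9300 m
Convert LSL to answer units (arcs ×180/π): t = 4.146972·180/π = 237.6040°, p = ρ·p = 3.55·2.104898 = 7.4724 m, q = 1.052364·180/π = 60.2960°, L = 25.9300 m.

LSL: t = 237.6040°, p = 7.4724 m, q = 60.2960°, L = 25.9300 m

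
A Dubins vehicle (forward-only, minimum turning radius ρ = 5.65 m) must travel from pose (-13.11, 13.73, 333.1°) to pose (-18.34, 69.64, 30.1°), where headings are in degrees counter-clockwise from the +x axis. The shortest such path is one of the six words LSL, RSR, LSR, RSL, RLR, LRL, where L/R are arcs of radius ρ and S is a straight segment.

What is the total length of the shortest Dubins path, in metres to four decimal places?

66.2835 m

Let ψ = atan2(Δy, Δx) = atan2(55.91, -5.23) = 95.3441° be the start→goal bearing.
Normalize: d = |goal − start| / ρ = 56.154083/5.65 = 9.938776, α = (θ_start − ψ) mod 360° = 237.7559° = 4.149624 rad, β = (θ_goal − ψ) mod 360° = 294.7559° = 5.144461 rad.
Common terms: sin α = -0.845783, cos α = -0.533527, sin β = -0.908100, cos β = 0.418754, cos(α−β) = 0.544639, d² = 98.779262. Work in radians in the unit-radius frame; every candidate has L = ρ·(t + p + q).
LSL: p² = 2 + d² − 2cos(α−β) + 2d(sin α − sin β) = 100.928692; p = √p² = 10.046327; φ = atan2(cos β − cos α, d + sin α − sin β) = 0.094931 rad; t = (φ − α) mod 2π = 2.228493 rad, q = (β − φ) mod 2π = 5.049530 rad → L = 5.65·(2.228493 + 10.046327 + 5.049530) = 5.65·17.324350 = 97.882579 m
RSR: p² = 2 + d² − 2cos(α−β) + 2d(sin β − sin α) = 98.451276; p = √p² = 9.922262; φ = atan2(cos α − cos β, d − sin α + sin β) = -0.096122 rad; t = (α − φ) mod 2π = 4.245746 rad, q = (φ − β) mod 2π = 1.042602 rad → L = 5.65·(4.245746 + 9.922262 + 1.042602) = 5.65·15.210609 = 85.939942 m
LSR: p² = d² − 2 + 2cos(α−β) + 2d(sin α + sin β) = 63.005644; p = √p² = 7.937609; φ = atan2(−cos α − cos β, d + sin α + sin β) − atan2(−2, p) = 0.260849 rad; t = (φ − α) mod 2π = 2.394411 rad, q = (φ − β) mod 2π = 1.399573 rad → L = 5.65·(2.394411 + 7.937609 + 1.399573) = 5.65·11.731593 = 66.283500 m
RSL: p² = d² − 2 + 2cos(α−β) − 2d(sin α + sin β) = 132.731437; p = √p² = 11.520913; φ = atan2(cos α + cos β, d − sin α − sin β) − atan2(2, p) = -0.181700 rad; t = (α − φ) mod 2π = 4.331324 rad, q = (β − φ) mod 2π = 5.326161 rad → L = 5.65·(4.331324 + 11.520913 + 5.326161) = 5.65·21.178398 = 119.657948 m
RLR: c = (6 − d² + 2cos(α−β) + 2d(sin α − sin β))/8 = -11.306409, |c| > 1 → infeasible
LRL: c = (6 − d² + 2cos(α−β) − 2d(sin α − sin β))/8 = -11.616087, |c| > 1 → infeasible
Shortest: LSR with L = 66.283500 m ≈ 66.2835 m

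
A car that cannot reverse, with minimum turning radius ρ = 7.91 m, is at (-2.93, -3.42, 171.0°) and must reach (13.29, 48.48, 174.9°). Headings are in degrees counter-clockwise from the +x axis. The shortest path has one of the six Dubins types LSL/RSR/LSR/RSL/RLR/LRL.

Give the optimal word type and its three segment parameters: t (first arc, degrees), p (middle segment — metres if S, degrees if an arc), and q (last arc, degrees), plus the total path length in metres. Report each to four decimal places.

Let ψ = atan2(Δy, Δx) = atan2(51.90, 16.22) = 72.6447° be the start→goal bearing.
Normalize: d = |goal − start| / ρ = 54.375531/7.91 = 6.874277, α = (θ_start − ψ) mod 360° = 98.3553° = 1.716624 rad, β = (θ_goal − ψ) mod 360° = 102.2553° = 1.784691 rad.
Common terms: sin α = 0.989386, cos α = -0.145311, sin β = 0.977212, cos β = -0.212268, cos(α−β) = 0.997684, d² = 47.255685. Work in radians in the unit-radius frame; every candidate has L = ρ·(t + p + q).
LSL: p² = 2 + d² − 2cos(α−β) + 2d(sin α − sin β) = 47.427698; p = √p² = 6.886777; φ = atan2(cos β − cos α, d + sin α − sin β) = -0.009723 rad; t = (φ − α) mod 2π = 4.556839 rad, q = (β − φ) mod 2π = 1.794414 rad → L = 7.91·(4.556839 + 6.886777 + 1.794414) = 7.91·13.238030 = 104.712819 m
RSR: p² = 2 + d² − 2cos(α−β) + 2d(sin β − sin α) = 47.092934; p = √p² = 6.862429; φ = atan2(cos α − cos β, d − sin α + sin β) = 0.009757 rad; t = (α − φ) mod 2π = 1.706866 rad, q = (φ − β) mod 2π = 4.508251 rad → L = 7.91·(1.706866 + 6.862429 + 4.508251) = 7.91·13.077547 = 103.443394 m
LSR: p² = d² − 2 + 2cos(α−β) + 2d(sin α + sin β) = 74.288926; p = √p² = 8.619102; φ = atan2(−cos α − cos β, d + sin α + sin β) − atan2(−2, p) = 0.268432 rad; t = (φ − α) mod 2π = 4.834993 rad, q = (φ − β) mod 2π = 4.766926 rad → L = 7.91·(4.834993 + 8.619102 + 4.766926) = 7.91·18.221021 = 144.128280 m
RSL: p² = d² − 2 + 2cos(α−β) − 2d(sin α + sin β) = 20.213180; p = √p² = 4.495907; φ = atan2(cos α + cos β, d − sin α − sin β) − atan2(2, p) = -0.491295 rad; t = (α − φ) mod 2π = 2.207918 rad, q = (β − φ) mod 2π = 2.275986 rad → L = 7.91·(2.207918 + 4.495907 + 2.275986) = 7.91·8.979811 = 71.030307 m
RLR: c = (6 − d² + 2cos(α−β) + 2d(sin α − sin β))/8 = -4.886617, |c| > 1 → infeasible
LRL: c = (6 − d² + 2cos(α−β) − 2d(sin α − sin β))/8 = -4.928462, |c| > 1 → infeasible
Shortest: RSL with L = 71.030307 m ≈ 71.0303 m
Convert RSL to answer units (arcs ×180/π): t = 2.207918·180/π = 126.5044°, p = ρ·p = 7.91·4.495907 = 35.5626 m, q = 2.275986·180/π = 130.4044°, L = 71.0303 m.

RSL: t = 126.5044°, p = 35.5626 m, q = 130.4044°, L = 71.0303 m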